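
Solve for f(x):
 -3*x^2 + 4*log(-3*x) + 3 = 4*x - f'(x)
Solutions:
 f(x) = C1 + x^3 + 2*x^2 - 4*x*log(-x) + x*(1 - 4*log(3))


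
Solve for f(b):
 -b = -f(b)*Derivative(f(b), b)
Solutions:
 f(b) = -sqrt(C1 + b^2)
 f(b) = sqrt(C1 + b^2)


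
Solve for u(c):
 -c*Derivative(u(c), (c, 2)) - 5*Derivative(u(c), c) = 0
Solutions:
 u(c) = C1 + C2/c^4


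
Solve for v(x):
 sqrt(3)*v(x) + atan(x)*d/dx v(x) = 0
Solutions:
 v(x) = C1*exp(-sqrt(3)*Integral(1/atan(x), x))


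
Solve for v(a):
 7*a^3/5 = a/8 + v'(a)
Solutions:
 v(a) = C1 + 7*a^4/20 - a^2/16


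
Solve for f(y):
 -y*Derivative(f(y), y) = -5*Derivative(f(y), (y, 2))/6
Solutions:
 f(y) = C1 + C2*erfi(sqrt(15)*y/5)


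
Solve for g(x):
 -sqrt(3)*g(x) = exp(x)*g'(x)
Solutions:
 g(x) = C1*exp(sqrt(3)*exp(-x))


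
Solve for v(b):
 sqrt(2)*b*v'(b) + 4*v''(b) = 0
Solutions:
 v(b) = C1 + C2*erf(2^(3/4)*b/4)


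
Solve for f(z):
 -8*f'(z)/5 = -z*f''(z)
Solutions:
 f(z) = C1 + C2*z^(13/5)


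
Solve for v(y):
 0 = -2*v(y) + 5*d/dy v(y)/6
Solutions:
 v(y) = C1*exp(12*y/5)


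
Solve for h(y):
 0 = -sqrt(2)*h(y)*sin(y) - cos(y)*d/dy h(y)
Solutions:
 h(y) = C1*cos(y)^(sqrt(2))


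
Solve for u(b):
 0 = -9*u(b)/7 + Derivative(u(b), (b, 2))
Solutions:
 u(b) = C1*exp(-3*sqrt(7)*b/7) + C2*exp(3*sqrt(7)*b/7)


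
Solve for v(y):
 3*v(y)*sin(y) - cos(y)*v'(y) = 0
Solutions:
 v(y) = C1/cos(y)^3


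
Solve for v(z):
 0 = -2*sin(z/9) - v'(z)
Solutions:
 v(z) = C1 + 18*cos(z/9)


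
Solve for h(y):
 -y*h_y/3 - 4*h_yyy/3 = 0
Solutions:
 h(y) = C1 + Integral(C2*airyai(-2^(1/3)*y/2) + C3*airybi(-2^(1/3)*y/2), y)


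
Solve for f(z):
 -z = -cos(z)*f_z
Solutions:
 f(z) = C1 + Integral(z/cos(z), z)


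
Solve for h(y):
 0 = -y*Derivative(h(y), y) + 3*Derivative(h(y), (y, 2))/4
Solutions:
 h(y) = C1 + C2*erfi(sqrt(6)*y/3)


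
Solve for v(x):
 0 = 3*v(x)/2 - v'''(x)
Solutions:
 v(x) = C3*exp(2^(2/3)*3^(1/3)*x/2) + (C1*sin(2^(2/3)*3^(5/6)*x/4) + C2*cos(2^(2/3)*3^(5/6)*x/4))*exp(-2^(2/3)*3^(1/3)*x/4)


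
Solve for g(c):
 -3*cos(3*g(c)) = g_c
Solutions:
 g(c) = -asin((C1 + exp(18*c))/(C1 - exp(18*c)))/3 + pi/3
 g(c) = asin((C1 + exp(18*c))/(C1 - exp(18*c)))/3


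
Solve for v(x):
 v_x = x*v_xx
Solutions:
 v(x) = C1 + C2*x^2


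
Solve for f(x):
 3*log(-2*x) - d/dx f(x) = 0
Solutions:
 f(x) = C1 + 3*x*log(-x) + 3*x*(-1 + log(2))


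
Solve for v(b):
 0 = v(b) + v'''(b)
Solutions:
 v(b) = C3*exp(-b) + (C1*sin(sqrt(3)*b/2) + C2*cos(sqrt(3)*b/2))*exp(b/2)


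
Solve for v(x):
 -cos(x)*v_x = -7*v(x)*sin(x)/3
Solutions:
 v(x) = C1/cos(x)^(7/3)


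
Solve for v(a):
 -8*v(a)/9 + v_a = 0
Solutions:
 v(a) = C1*exp(8*a/9)


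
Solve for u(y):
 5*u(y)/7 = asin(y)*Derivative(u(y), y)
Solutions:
 u(y) = C1*exp(5*Integral(1/asin(y), y)/7)


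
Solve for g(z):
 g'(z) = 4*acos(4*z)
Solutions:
 g(z) = C1 + 4*z*acos(4*z) - sqrt(1 - 16*z^2)


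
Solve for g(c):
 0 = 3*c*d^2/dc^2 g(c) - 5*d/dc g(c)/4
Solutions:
 g(c) = C1 + C2*c^(17/12)


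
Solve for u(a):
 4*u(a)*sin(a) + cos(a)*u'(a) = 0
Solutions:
 u(a) = C1*cos(a)^4


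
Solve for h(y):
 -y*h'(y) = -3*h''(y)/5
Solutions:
 h(y) = C1 + C2*erfi(sqrt(30)*y/6)


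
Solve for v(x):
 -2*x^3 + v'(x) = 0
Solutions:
 v(x) = C1 + x^4/2


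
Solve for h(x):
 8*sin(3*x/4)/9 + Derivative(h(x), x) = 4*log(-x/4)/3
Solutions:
 h(x) = C1 + 4*x*log(-x)/3 - 8*x*log(2)/3 - 4*x/3 + 32*cos(3*x/4)/27


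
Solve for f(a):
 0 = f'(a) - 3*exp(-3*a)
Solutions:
 f(a) = C1 - exp(-3*a)


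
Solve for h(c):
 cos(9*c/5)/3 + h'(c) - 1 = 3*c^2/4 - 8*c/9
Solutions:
 h(c) = C1 + c^3/4 - 4*c^2/9 + c - 5*sin(9*c/5)/27


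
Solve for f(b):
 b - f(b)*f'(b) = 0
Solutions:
 f(b) = -sqrt(C1 + b^2)
 f(b) = sqrt(C1 + b^2)


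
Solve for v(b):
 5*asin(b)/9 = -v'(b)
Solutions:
 v(b) = C1 - 5*b*asin(b)/9 - 5*sqrt(1 - b^2)/9


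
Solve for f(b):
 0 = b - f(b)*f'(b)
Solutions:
 f(b) = -sqrt(C1 + b^2)
 f(b) = sqrt(C1 + b^2)


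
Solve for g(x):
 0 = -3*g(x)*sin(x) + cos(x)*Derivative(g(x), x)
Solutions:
 g(x) = C1/cos(x)^3


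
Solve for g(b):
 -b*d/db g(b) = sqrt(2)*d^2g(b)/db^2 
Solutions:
 g(b) = C1 + C2*erf(2^(1/4)*b/2)


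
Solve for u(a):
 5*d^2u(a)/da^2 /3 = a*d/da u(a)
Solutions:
 u(a) = C1 + C2*erfi(sqrt(30)*a/10)


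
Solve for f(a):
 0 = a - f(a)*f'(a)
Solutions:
 f(a) = -sqrt(C1 + a^2)
 f(a) = sqrt(C1 + a^2)


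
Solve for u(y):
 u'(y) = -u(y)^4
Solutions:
 u(y) = (-3^(2/3) - 3*3^(1/6)*I)*(1/(C1 + y))^(1/3)/6
 u(y) = (-3^(2/3) + 3*3^(1/6)*I)*(1/(C1 + y))^(1/3)/6
 u(y) = (1/(C1 + 3*y))^(1/3)


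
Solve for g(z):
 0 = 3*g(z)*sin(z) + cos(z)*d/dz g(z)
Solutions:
 g(z) = C1*cos(z)^3


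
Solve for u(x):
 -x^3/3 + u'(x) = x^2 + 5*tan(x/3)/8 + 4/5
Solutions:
 u(x) = C1 + x^4/12 + x^3/3 + 4*x/5 - 15*log(cos(x/3))/8


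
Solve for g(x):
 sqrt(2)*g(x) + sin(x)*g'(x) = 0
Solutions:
 g(x) = C1*(cos(x) + 1)^(sqrt(2)/2)/(cos(x) - 1)^(sqrt(2)/2)


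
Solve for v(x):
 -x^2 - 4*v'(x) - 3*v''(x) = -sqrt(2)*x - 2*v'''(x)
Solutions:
 v(x) = C1 + C2*exp(x*(3 - sqrt(41))/4) + C3*exp(x*(3 + sqrt(41))/4) - x^3/12 + sqrt(2)*x^2/8 + 3*x^2/16 - 17*x/32 - 3*sqrt(2)*x/16


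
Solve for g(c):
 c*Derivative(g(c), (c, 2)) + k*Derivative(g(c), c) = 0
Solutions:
 g(c) = C1 + c^(1 - re(k))*(C2*sin(log(c)*Abs(im(k))) + C3*cos(log(c)*im(k)))


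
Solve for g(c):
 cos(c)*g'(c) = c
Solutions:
 g(c) = C1 + Integral(c/cos(c), c)


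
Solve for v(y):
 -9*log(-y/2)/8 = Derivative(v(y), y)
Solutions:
 v(y) = C1 - 9*y*log(-y)/8 + 9*y*(log(2) + 1)/8


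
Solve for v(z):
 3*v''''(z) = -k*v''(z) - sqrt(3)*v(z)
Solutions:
 v(z) = C1*exp(-sqrt(6)*z*sqrt(-k - sqrt(k^2 - 12*sqrt(3)))/6) + C2*exp(sqrt(6)*z*sqrt(-k - sqrt(k^2 - 12*sqrt(3)))/6) + C3*exp(-sqrt(6)*z*sqrt(-k + sqrt(k^2 - 12*sqrt(3)))/6) + C4*exp(sqrt(6)*z*sqrt(-k + sqrt(k^2 - 12*sqrt(3)))/6)


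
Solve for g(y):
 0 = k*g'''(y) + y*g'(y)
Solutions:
 g(y) = C1 + Integral(C2*airyai(y*(-1/k)^(1/3)) + C3*airybi(y*(-1/k)^(1/3)), y)


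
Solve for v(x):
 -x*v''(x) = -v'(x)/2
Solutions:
 v(x) = C1 + C2*x^(3/2)


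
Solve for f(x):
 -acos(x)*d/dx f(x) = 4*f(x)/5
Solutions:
 f(x) = C1*exp(-4*Integral(1/acos(x), x)/5)


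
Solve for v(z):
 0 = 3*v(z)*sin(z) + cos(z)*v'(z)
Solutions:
 v(z) = C1*cos(z)^3


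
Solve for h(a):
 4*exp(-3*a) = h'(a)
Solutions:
 h(a) = C1 - 4*exp(-3*a)/3


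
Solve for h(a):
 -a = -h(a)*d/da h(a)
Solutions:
 h(a) = -sqrt(C1 + a^2)
 h(a) = sqrt(C1 + a^2)


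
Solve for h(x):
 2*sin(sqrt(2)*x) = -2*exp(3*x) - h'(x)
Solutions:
 h(x) = C1 - 2*exp(3*x)/3 + sqrt(2)*cos(sqrt(2)*x)


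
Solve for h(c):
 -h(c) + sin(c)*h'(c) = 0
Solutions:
 h(c) = C1*sqrt(cos(c) - 1)/sqrt(cos(c) + 1)


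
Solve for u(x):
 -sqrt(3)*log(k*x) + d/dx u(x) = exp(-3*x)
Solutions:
 u(x) = C1 + sqrt(3)*x*log(k*x) - sqrt(3)*x - exp(-3*x)/3


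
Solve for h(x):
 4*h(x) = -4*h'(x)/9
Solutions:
 h(x) = C1*exp(-9*x)


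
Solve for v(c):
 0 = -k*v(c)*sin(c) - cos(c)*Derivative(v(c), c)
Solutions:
 v(c) = C1*exp(k*log(cos(c)))


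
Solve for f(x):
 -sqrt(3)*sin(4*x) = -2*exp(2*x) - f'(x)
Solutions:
 f(x) = C1 - exp(2*x) - sqrt(3)*cos(4*x)/4


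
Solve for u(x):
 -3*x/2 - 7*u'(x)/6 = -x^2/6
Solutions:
 u(x) = C1 + x^3/21 - 9*x^2/14


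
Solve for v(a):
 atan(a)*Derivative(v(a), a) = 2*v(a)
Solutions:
 v(a) = C1*exp(2*Integral(1/atan(a), a))


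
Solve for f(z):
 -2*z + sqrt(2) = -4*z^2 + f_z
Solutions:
 f(z) = C1 + 4*z^3/3 - z^2 + sqrt(2)*z


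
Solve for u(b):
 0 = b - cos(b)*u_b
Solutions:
 u(b) = C1 + Integral(b/cos(b), b)


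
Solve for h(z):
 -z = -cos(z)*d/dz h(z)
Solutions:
 h(z) = C1 + Integral(z/cos(z), z)


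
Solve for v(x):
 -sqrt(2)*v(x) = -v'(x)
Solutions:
 v(x) = C1*exp(sqrt(2)*x)


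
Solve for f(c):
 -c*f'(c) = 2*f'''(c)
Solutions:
 f(c) = C1 + Integral(C2*airyai(-2^(2/3)*c/2) + C3*airybi(-2^(2/3)*c/2), c)


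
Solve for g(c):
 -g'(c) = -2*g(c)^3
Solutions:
 g(c) = -sqrt(2)*sqrt(-1/(C1 + 2*c))/2
 g(c) = sqrt(2)*sqrt(-1/(C1 + 2*c))/2


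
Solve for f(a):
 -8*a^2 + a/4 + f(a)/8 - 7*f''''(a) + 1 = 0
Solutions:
 f(a) = C1*exp(-686^(1/4)*a/14) + C2*exp(686^(1/4)*a/14) + C3*sin(686^(1/4)*a/14) + C4*cos(686^(1/4)*a/14) + 64*a^2 - 2*a - 8


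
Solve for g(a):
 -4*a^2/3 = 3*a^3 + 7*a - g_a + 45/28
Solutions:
 g(a) = C1 + 3*a^4/4 + 4*a^3/9 + 7*a^2/2 + 45*a/28


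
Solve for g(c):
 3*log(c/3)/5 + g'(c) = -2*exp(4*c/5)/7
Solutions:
 g(c) = C1 - 3*c*log(c)/5 + 3*c*(1 + log(3))/5 - 5*exp(4*c/5)/14


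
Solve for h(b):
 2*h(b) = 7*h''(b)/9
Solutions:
 h(b) = C1*exp(-3*sqrt(14)*b/7) + C2*exp(3*sqrt(14)*b/7)


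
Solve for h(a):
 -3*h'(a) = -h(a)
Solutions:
 h(a) = C1*exp(a/3)


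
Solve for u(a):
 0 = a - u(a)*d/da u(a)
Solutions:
 u(a) = -sqrt(C1 + a^2)
 u(a) = sqrt(C1 + a^2)


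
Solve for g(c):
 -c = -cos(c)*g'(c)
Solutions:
 g(c) = C1 + Integral(c/cos(c), c)


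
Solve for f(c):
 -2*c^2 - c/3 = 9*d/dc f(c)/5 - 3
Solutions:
 f(c) = C1 - 10*c^3/27 - 5*c^2/54 + 5*c/3


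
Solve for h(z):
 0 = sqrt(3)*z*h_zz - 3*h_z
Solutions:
 h(z) = C1 + C2*z^(1 + sqrt(3))


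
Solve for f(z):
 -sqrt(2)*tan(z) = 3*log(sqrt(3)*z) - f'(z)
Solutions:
 f(z) = C1 + 3*z*log(z) - 3*z + 3*z*log(3)/2 - sqrt(2)*log(cos(z))


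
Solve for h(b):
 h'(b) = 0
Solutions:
 h(b) = C1


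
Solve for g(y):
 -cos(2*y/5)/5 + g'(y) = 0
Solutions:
 g(y) = C1 + sin(2*y/5)/2


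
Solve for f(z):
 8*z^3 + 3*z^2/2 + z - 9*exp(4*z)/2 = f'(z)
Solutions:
 f(z) = C1 + 2*z^4 + z^3/2 + z^2/2 - 9*exp(4*z)/8


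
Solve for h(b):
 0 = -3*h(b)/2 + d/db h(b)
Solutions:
 h(b) = C1*exp(3*b/2)


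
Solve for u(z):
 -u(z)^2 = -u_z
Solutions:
 u(z) = -1/(C1 + z)


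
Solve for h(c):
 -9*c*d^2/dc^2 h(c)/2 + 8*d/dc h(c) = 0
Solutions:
 h(c) = C1 + C2*c^(25/9)


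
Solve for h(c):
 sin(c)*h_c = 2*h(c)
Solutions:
 h(c) = C1*(cos(c) - 1)/(cos(c) + 1)


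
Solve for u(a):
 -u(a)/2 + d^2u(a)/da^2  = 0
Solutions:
 u(a) = C1*exp(-sqrt(2)*a/2) + C2*exp(sqrt(2)*a/2)


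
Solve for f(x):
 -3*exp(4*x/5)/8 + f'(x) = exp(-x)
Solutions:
 f(x) = C1 + 15*exp(4*x/5)/32 - exp(-x)


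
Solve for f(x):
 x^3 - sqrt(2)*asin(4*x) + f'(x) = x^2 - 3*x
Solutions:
 f(x) = C1 - x^4/4 + x^3/3 - 3*x^2/2 + sqrt(2)*(x*asin(4*x) + sqrt(1 - 16*x^2)/4)


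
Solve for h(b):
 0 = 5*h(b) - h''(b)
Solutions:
 h(b) = C1*exp(-sqrt(5)*b) + C2*exp(sqrt(5)*b)


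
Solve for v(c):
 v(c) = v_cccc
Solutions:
 v(c) = C1*exp(-c) + C2*exp(c) + C3*sin(c) + C4*cos(c)


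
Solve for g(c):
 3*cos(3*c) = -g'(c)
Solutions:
 g(c) = C1 - sin(3*c)


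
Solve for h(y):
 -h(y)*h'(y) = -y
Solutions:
 h(y) = -sqrt(C1 + y^2)
 h(y) = sqrt(C1 + y^2)


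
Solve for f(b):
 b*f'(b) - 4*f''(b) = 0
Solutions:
 f(b) = C1 + C2*erfi(sqrt(2)*b/4)


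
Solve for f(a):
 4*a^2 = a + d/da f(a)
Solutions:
 f(a) = C1 + 4*a^3/3 - a^2/2


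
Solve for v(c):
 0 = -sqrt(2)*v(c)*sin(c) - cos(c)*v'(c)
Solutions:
 v(c) = C1*cos(c)^(sqrt(2))


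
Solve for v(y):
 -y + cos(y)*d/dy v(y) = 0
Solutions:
 v(y) = C1 + Integral(y/cos(y), y)


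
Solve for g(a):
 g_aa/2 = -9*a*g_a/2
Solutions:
 g(a) = C1 + C2*erf(3*sqrt(2)*a/2)


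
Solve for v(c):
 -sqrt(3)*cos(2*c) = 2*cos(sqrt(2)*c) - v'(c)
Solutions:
 v(c) = C1 + sqrt(3)*sin(2*c)/2 + sqrt(2)*sin(sqrt(2)*c)


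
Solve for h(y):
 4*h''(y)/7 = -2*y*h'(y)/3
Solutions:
 h(y) = C1 + C2*erf(sqrt(21)*y/6)


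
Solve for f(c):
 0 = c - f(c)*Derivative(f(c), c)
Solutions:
 f(c) = -sqrt(C1 + c^2)
 f(c) = sqrt(C1 + c^2)


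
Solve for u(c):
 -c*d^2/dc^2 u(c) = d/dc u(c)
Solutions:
 u(c) = C1 + C2*log(c)


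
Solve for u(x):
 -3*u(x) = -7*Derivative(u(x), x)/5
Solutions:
 u(x) = C1*exp(15*x/7)


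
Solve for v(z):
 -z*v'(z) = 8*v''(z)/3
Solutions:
 v(z) = C1 + C2*erf(sqrt(3)*z/4)


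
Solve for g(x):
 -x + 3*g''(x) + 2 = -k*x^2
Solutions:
 g(x) = C1 + C2*x - k*x^4/36 + x^3/18 - x^2/3


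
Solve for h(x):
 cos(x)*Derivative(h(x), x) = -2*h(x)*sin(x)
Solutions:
 h(x) = C1*cos(x)^2


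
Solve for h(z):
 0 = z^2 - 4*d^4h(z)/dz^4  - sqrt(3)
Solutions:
 h(z) = C1 + C2*z + C3*z^2 + C4*z^3 + z^6/1440 - sqrt(3)*z^4/96


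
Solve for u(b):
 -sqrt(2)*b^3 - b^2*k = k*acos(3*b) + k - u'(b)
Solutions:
 u(b) = C1 + sqrt(2)*b^4/4 + b^3*k/3 + b*k + k*(b*acos(3*b) - sqrt(1 - 9*b^2)/3)


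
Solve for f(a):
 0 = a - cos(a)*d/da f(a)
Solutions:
 f(a) = C1 + Integral(a/cos(a), a)


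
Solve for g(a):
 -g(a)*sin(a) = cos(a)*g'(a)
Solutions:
 g(a) = C1*cos(a)


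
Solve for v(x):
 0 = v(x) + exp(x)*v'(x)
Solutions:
 v(x) = C1*exp(exp(-x))


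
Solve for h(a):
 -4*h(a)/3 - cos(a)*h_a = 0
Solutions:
 h(a) = C1*(sin(a) - 1)^(2/3)/(sin(a) + 1)^(2/3)


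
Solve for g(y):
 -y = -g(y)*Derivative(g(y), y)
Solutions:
 g(y) = -sqrt(C1 + y^2)
 g(y) = sqrt(C1 + y^2)


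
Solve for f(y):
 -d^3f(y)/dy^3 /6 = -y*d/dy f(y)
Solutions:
 f(y) = C1 + Integral(C2*airyai(6^(1/3)*y) + C3*airybi(6^(1/3)*y), y)


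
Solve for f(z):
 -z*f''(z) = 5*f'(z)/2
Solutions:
 f(z) = C1 + C2/z^(3/2)


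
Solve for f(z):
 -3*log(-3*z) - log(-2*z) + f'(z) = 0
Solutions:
 f(z) = C1 + 4*z*log(-z) + z*(-4 + log(54))


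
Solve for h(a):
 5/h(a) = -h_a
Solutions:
 h(a) = -sqrt(C1 - 10*a)
 h(a) = sqrt(C1 - 10*a)


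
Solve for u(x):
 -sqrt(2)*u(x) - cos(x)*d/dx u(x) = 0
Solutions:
 u(x) = C1*(sin(x) - 1)^(sqrt(2)/2)/(sin(x) + 1)^(sqrt(2)/2)


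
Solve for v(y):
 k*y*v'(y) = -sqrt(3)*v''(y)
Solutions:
 v(y) = Piecewise((-sqrt(2)*3^(1/4)*sqrt(pi)*C1*erf(sqrt(2)*3^(3/4)*sqrt(k)*y/6)/(2*sqrt(k)) - C2, (k > 0) | (k < 0)), (-C1*y - C2, True))


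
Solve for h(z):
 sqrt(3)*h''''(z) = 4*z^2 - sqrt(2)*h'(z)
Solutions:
 h(z) = C1 + C4*exp(-2^(1/6)*3^(5/6)*z/3) + 2*sqrt(2)*z^3/3 + (C2*sin(2^(1/6)*3^(1/3)*z/2) + C3*cos(2^(1/6)*3^(1/3)*z/2))*exp(2^(1/6)*3^(5/6)*z/6)


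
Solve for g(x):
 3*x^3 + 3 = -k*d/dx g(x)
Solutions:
 g(x) = C1 - 3*x^4/(4*k) - 3*x/k


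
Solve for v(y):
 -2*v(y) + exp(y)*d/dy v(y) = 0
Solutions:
 v(y) = C1*exp(-2*exp(-y))


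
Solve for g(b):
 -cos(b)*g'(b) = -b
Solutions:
 g(b) = C1 + Integral(b/cos(b), b)


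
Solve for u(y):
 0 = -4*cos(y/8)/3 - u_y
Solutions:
 u(y) = C1 - 32*sin(y/8)/3


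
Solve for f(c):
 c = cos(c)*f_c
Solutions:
 f(c) = C1 + Integral(c/cos(c), c)


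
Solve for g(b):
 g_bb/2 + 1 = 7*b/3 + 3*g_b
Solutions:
 g(b) = C1 + C2*exp(6*b) - 7*b^2/18 + 11*b/54


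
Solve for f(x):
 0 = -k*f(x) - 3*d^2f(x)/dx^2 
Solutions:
 f(x) = C1*exp(-sqrt(3)*x*sqrt(-k)/3) + C2*exp(sqrt(3)*x*sqrt(-k)/3)


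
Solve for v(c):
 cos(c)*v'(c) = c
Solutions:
 v(c) = C1 + Integral(c/cos(c), c)


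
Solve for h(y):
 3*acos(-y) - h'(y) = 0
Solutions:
 h(y) = C1 + 3*y*acos(-y) + 3*sqrt(1 - y^2)


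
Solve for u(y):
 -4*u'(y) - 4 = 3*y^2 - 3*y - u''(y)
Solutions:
 u(y) = C1 + C2*exp(4*y) - y^3/4 + 3*y^2/16 - 29*y/32


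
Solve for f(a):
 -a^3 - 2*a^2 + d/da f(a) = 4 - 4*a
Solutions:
 f(a) = C1 + a^4/4 + 2*a^3/3 - 2*a^2 + 4*a


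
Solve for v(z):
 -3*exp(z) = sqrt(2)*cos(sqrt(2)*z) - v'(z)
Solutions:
 v(z) = C1 + 3*exp(z) + sin(sqrt(2)*z)


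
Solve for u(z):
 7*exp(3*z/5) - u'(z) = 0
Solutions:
 u(z) = C1 + 35*exp(3*z/5)/3


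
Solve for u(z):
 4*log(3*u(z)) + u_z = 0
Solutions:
 Integral(1/(log(_y) + log(3)), (_y, u(z)))/4 = C1 - z


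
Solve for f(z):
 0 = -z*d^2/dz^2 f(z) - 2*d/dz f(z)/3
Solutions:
 f(z) = C1 + C2*z^(1/3)


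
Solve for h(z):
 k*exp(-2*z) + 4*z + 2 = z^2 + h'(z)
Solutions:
 h(z) = C1 - k*exp(-2*z)/2 - z^3/3 + 2*z^2 + 2*z


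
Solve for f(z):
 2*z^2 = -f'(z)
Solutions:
 f(z) = C1 - 2*z^3/3


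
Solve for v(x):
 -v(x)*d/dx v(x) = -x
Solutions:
 v(x) = -sqrt(C1 + x^2)
 v(x) = sqrt(C1 + x^2)


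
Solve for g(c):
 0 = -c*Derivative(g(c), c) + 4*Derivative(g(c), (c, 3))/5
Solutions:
 g(c) = C1 + Integral(C2*airyai(10^(1/3)*c/2) + C3*airybi(10^(1/3)*c/2), c)


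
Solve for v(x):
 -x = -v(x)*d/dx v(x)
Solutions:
 v(x) = -sqrt(C1 + x^2)
 v(x) = sqrt(C1 + x^2)


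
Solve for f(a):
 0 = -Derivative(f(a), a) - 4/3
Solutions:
 f(a) = C1 - 4*a/3


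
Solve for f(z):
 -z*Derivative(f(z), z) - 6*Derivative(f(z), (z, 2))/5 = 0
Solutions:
 f(z) = C1 + C2*erf(sqrt(15)*z/6)


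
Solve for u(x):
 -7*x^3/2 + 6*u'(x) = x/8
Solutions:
 u(x) = C1 + 7*x^4/48 + x^2/96


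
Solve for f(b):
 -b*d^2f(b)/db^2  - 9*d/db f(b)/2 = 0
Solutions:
 f(b) = C1 + C2/b^(7/2)


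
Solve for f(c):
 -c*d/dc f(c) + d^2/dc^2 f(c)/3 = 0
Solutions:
 f(c) = C1 + C2*erfi(sqrt(6)*c/2)


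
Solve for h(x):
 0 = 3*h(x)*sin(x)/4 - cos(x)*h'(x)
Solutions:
 h(x) = C1/cos(x)^(3/4)


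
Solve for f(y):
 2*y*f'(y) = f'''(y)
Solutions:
 f(y) = C1 + Integral(C2*airyai(2^(1/3)*y) + C3*airybi(2^(1/3)*y), y)


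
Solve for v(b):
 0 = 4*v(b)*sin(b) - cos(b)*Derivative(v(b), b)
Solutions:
 v(b) = C1/cos(b)^4


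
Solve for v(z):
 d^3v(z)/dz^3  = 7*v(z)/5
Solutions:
 v(z) = C3*exp(5^(2/3)*7^(1/3)*z/5) + (C1*sin(sqrt(3)*5^(2/3)*7^(1/3)*z/10) + C2*cos(sqrt(3)*5^(2/3)*7^(1/3)*z/10))*exp(-5^(2/3)*7^(1/3)*z/10)


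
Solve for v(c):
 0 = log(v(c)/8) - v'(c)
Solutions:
 Integral(1/(-log(_y) + 3*log(2)), (_y, v(c))) = C1 - c


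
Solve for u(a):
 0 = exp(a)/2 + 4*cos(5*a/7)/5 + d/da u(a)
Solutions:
 u(a) = C1 - exp(a)/2 - 28*sin(5*a/7)/25


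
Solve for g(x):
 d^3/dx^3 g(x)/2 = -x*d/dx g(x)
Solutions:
 g(x) = C1 + Integral(C2*airyai(-2^(1/3)*x) + C3*airybi(-2^(1/3)*x), x)


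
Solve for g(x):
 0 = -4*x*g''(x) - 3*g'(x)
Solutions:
 g(x) = C1 + C2*x^(1/4)


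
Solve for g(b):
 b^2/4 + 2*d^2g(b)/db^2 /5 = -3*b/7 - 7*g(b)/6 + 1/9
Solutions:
 g(b) = C1*sin(sqrt(105)*b/6) + C2*cos(sqrt(105)*b/6) - 3*b^2/14 - 18*b/49 + 178/735


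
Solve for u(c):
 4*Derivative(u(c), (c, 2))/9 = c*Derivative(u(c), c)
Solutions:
 u(c) = C1 + C2*erfi(3*sqrt(2)*c/4)


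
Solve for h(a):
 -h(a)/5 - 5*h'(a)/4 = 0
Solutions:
 h(a) = C1*exp(-4*a/25)


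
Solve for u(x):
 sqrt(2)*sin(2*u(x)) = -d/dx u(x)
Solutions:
 u(x) = pi - acos((-C1 - exp(4*sqrt(2)*x))/(C1 - exp(4*sqrt(2)*x)))/2
 u(x) = acos((-C1 - exp(4*sqrt(2)*x))/(C1 - exp(4*sqrt(2)*x)))/2


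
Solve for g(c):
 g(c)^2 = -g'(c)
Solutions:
 g(c) = 1/(C1 + c)


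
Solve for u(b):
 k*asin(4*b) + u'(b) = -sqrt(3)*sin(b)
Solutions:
 u(b) = C1 - k*(b*asin(4*b) + sqrt(1 - 16*b^2)/4) + sqrt(3)*cos(b)


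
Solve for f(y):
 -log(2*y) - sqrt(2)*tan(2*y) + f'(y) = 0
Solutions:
 f(y) = C1 + y*log(y) - y + y*log(2) - sqrt(2)*log(cos(2*y))/2


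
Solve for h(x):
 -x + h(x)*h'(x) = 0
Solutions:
 h(x) = -sqrt(C1 + x^2)
 h(x) = sqrt(C1 + x^2)


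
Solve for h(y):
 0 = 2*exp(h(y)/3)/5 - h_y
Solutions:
 h(y) = 3*log(-1/(C1 + 2*y)) + 3*log(15)


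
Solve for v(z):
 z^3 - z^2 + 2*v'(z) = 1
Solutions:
 v(z) = C1 - z^4/8 + z^3/6 + z/2


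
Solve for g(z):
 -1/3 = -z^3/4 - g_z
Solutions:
 g(z) = C1 - z^4/16 + z/3


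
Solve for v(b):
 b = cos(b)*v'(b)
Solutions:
 v(b) = C1 + Integral(b/cos(b), b)


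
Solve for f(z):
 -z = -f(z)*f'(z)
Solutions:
 f(z) = -sqrt(C1 + z^2)
 f(z) = sqrt(C1 + z^2)


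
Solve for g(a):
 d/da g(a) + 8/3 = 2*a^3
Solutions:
 g(a) = C1 + a^4/2 - 8*a/3


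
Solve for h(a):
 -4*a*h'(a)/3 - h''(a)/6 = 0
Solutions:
 h(a) = C1 + C2*erf(2*a)


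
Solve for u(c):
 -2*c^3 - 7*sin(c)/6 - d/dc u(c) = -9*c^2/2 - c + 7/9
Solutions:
 u(c) = C1 - c^4/2 + 3*c^3/2 + c^2/2 - 7*c/9 + 7*cos(c)/6


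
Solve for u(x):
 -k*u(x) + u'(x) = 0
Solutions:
 u(x) = C1*exp(k*x)


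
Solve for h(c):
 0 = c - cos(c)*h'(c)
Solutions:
 h(c) = C1 + Integral(c/cos(c), c)


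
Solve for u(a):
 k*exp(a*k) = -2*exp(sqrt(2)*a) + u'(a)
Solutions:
 u(a) = C1 + sqrt(2)*exp(sqrt(2)*a) + exp(a*k)


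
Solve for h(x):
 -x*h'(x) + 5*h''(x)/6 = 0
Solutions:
 h(x) = C1 + C2*erfi(sqrt(15)*x/5)


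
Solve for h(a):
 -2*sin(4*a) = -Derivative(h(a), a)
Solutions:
 h(a) = C1 - cos(4*a)/2


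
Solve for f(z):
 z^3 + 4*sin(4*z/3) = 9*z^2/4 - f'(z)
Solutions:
 f(z) = C1 - z^4/4 + 3*z^3/4 + 3*cos(4*z/3)


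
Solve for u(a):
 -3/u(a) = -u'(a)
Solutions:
 u(a) = -sqrt(C1 + 6*a)
 u(a) = sqrt(C1 + 6*a)


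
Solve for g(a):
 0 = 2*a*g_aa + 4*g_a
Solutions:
 g(a) = C1 + C2/a


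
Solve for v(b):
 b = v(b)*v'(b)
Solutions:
 v(b) = -sqrt(C1 + b^2)
 v(b) = sqrt(C1 + b^2)


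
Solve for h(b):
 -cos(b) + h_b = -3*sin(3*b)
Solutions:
 h(b) = C1 + sin(b) + cos(3*b)


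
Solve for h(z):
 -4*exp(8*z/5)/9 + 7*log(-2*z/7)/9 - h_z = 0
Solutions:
 h(z) = C1 + 7*z*log(-z)/9 + 7*z*(-log(7) - 1 + log(2))/9 - 5*exp(8*z/5)/18


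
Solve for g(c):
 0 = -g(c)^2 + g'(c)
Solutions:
 g(c) = -1/(C1 + c)


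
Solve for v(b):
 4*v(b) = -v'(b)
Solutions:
 v(b) = C1*exp(-4*b)


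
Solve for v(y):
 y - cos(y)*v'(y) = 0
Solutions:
 v(y) = C1 + Integral(y/cos(y), y)


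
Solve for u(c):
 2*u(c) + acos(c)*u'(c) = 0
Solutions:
 u(c) = C1*exp(-2*Integral(1/acos(c), c))


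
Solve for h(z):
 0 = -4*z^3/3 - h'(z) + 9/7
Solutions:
 h(z) = C1 - z^4/3 + 9*z/7


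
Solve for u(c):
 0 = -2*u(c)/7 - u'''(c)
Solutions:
 u(c) = C3*exp(-2^(1/3)*7^(2/3)*c/7) + (C1*sin(2^(1/3)*sqrt(3)*7^(2/3)*c/14) + C2*cos(2^(1/3)*sqrt(3)*7^(2/3)*c/14))*exp(2^(1/3)*7^(2/3)*c/14)


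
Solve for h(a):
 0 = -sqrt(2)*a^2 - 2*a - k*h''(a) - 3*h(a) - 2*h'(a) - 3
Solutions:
 h(a) = C1*exp(a*(sqrt(1 - 3*k) - 1)/k) + C2*exp(-a*(sqrt(1 - 3*k) + 1)/k) - sqrt(2)*a^2/3 - 2*a/3 + 4*sqrt(2)*a/9 + 2*sqrt(2)*k/9 - 5/9 - 8*sqrt(2)/27


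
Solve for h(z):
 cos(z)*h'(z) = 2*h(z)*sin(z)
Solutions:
 h(z) = C1/cos(z)^2


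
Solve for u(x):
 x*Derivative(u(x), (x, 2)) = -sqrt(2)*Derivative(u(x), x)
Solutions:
 u(x) = C1 + C2*x^(1 - sqrt(2))


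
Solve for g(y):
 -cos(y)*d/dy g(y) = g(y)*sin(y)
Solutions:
 g(y) = C1*cos(y)


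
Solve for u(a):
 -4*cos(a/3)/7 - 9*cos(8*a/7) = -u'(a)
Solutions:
 u(a) = C1 + 12*sin(a/3)/7 + 63*sin(8*a/7)/8


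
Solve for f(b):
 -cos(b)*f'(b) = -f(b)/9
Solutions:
 f(b) = C1*(sin(b) + 1)^(1/18)/(sin(b) - 1)^(1/18)


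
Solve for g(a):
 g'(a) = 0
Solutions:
 g(a) = C1


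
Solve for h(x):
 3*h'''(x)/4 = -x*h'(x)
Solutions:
 h(x) = C1 + Integral(C2*airyai(-6^(2/3)*x/3) + C3*airybi(-6^(2/3)*x/3), x)


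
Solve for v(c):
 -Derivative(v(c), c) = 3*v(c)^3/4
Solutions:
 v(c) = -sqrt(2)*sqrt(-1/(C1 - 3*c))
 v(c) = sqrt(2)*sqrt(-1/(C1 - 3*c))


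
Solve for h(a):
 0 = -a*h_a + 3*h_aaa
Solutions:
 h(a) = C1 + Integral(C2*airyai(3^(2/3)*a/3) + C3*airybi(3^(2/3)*a/3), a)


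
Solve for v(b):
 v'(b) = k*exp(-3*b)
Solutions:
 v(b) = C1 - k*exp(-3*b)/3


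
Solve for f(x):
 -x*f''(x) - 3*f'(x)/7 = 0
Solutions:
 f(x) = C1 + C2*x^(4/7)


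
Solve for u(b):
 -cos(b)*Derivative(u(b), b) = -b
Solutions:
 u(b) = C1 + Integral(b/cos(b), b)


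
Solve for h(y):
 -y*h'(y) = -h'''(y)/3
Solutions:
 h(y) = C1 + Integral(C2*airyai(3^(1/3)*y) + C3*airybi(3^(1/3)*y), y)


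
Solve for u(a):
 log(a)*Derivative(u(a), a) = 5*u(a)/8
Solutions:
 u(a) = C1*exp(5*li(a)/8)


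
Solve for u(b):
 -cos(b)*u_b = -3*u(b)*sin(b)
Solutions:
 u(b) = C1/cos(b)^3


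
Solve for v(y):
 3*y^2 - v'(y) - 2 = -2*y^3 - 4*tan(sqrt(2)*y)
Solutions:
 v(y) = C1 + y^4/2 + y^3 - 2*y - 2*sqrt(2)*log(cos(sqrt(2)*y))


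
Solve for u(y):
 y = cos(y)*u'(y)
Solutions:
 u(y) = C1 + Integral(y/cos(y), y)


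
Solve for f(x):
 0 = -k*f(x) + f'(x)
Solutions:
 f(x) = C1*exp(k*x)


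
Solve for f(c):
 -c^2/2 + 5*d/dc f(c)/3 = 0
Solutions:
 f(c) = C1 + c^3/10


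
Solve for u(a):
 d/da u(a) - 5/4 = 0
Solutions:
 u(a) = C1 + 5*a/4


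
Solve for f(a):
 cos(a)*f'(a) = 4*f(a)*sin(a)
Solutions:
 f(a) = C1/cos(a)^4


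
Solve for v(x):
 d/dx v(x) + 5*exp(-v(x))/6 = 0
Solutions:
 v(x) = log(C1 - 5*x/6)


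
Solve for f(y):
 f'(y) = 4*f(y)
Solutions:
 f(y) = C1*exp(4*y)


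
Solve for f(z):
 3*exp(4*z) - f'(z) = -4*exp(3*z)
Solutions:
 f(z) = C1 + 3*exp(4*z)/4 + 4*exp(3*z)/3


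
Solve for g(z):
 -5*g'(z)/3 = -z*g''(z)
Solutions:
 g(z) = C1 + C2*z^(8/3)


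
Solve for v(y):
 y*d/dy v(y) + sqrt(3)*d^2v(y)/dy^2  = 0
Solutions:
 v(y) = C1 + C2*erf(sqrt(2)*3^(3/4)*y/6)


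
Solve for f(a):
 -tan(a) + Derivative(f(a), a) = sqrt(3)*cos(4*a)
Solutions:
 f(a) = C1 - log(cos(a)) + sqrt(3)*sin(4*a)/4


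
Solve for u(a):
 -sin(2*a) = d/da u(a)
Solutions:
 u(a) = C1 + cos(2*a)/2


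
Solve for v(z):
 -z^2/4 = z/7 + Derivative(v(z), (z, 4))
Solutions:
 v(z) = C1 + C2*z + C3*z^2 + C4*z^3 - z^6/1440 - z^5/840


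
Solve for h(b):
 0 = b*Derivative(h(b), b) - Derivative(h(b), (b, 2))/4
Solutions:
 h(b) = C1 + C2*erfi(sqrt(2)*b)


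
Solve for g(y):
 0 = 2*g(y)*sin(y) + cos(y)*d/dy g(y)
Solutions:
 g(y) = C1*cos(y)^2


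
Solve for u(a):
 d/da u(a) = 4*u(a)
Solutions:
 u(a) = C1*exp(4*a)


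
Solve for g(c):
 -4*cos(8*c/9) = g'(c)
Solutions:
 g(c) = C1 - 9*sin(8*c/9)/2


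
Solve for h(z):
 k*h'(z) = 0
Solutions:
 h(z) = C1


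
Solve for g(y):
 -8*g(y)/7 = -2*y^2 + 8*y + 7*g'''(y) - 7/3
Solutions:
 g(y) = C3*exp(-2*7^(1/3)*y/7) + 7*y^2/4 - 7*y + (C1*sin(sqrt(3)*7^(1/3)*y/7) + C2*cos(sqrt(3)*7^(1/3)*y/7))*exp(7^(1/3)*y/7) + 49/24


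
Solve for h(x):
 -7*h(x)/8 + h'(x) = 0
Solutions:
 h(x) = C1*exp(7*x/8)


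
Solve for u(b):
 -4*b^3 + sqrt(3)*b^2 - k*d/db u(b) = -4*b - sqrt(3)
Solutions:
 u(b) = C1 - b^4/k + sqrt(3)*b^3/(3*k) + 2*b^2/k + sqrt(3)*b/k


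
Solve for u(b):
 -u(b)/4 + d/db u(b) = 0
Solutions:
 u(b) = C1*exp(b/4)


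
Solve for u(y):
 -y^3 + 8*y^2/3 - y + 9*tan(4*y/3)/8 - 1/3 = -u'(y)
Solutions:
 u(y) = C1 + y^4/4 - 8*y^3/9 + y^2/2 + y/3 + 27*log(cos(4*y/3))/32


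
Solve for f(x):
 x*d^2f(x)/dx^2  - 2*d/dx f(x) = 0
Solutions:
 f(x) = C1 + C2*x^3


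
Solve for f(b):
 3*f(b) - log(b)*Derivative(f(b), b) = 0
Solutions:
 f(b) = C1*exp(3*li(b))


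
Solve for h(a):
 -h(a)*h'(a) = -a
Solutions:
 h(a) = -sqrt(C1 + a^2)
 h(a) = sqrt(C1 + a^2)


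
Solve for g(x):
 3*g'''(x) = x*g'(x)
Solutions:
 g(x) = C1 + Integral(C2*airyai(3^(2/3)*x/3) + C3*airybi(3^(2/3)*x/3), x)


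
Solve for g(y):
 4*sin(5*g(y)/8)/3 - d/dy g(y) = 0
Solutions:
 -4*y/3 + 4*log(cos(5*g(y)/8) - 1)/5 - 4*log(cos(5*g(y)/8) + 1)/5 = C1


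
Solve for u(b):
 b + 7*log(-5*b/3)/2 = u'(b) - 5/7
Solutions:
 u(b) = C1 + b^2/2 + 7*b*log(-b)/2 + b*(-4*log(3) - 39/14 + log(15)/2 + 3*log(5))


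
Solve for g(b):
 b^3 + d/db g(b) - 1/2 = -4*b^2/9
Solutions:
 g(b) = C1 - b^4/4 - 4*b^3/27 + b/2


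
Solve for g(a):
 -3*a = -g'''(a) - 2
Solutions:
 g(a) = C1 + C2*a + C3*a^2 + a^4/8 - a^3/3


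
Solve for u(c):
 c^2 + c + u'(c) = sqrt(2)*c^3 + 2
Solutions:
 u(c) = C1 + sqrt(2)*c^4/4 - c^3/3 - c^2/2 + 2*c


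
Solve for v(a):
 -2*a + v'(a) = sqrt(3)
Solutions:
 v(a) = C1 + a^2 + sqrt(3)*a


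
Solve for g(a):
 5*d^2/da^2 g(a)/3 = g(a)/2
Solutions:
 g(a) = C1*exp(-sqrt(30)*a/10) + C2*exp(sqrt(30)*a/10)


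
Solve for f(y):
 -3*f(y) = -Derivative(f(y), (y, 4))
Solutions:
 f(y) = C1*exp(-3^(1/4)*y) + C2*exp(3^(1/4)*y) + C3*sin(3^(1/4)*y) + C4*cos(3^(1/4)*y)


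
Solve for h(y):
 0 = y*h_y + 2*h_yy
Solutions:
 h(y) = C1 + C2*erf(y/2)


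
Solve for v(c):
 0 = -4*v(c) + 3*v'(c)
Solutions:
 v(c) = C1*exp(4*c/3)


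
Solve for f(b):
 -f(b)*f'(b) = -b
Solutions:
 f(b) = -sqrt(C1 + b^2)
 f(b) = sqrt(C1 + b^2)


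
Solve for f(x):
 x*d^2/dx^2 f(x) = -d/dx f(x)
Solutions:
 f(x) = C1 + C2*log(x)


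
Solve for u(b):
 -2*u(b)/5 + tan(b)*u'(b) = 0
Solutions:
 u(b) = C1*sin(b)^(2/5)


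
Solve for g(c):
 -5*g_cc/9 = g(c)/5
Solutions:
 g(c) = C1*sin(3*c/5) + C2*cos(3*c/5)


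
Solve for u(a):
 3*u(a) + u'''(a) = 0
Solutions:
 u(a) = C3*exp(-3^(1/3)*a) + (C1*sin(3^(5/6)*a/2) + C2*cos(3^(5/6)*a/2))*exp(3^(1/3)*a/2)


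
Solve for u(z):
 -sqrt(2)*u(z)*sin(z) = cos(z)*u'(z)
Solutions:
 u(z) = C1*cos(z)^(sqrt(2))


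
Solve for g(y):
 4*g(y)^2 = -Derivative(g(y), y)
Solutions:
 g(y) = 1/(C1 + 4*y)


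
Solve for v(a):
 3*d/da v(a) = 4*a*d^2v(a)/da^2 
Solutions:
 v(a) = C1 + C2*a^(7/4)


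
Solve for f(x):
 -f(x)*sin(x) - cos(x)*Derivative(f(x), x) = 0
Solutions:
 f(x) = C1*cos(x)


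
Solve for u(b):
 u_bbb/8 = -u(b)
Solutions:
 u(b) = C3*exp(-2*b) + (C1*sin(sqrt(3)*b) + C2*cos(sqrt(3)*b))*exp(b)


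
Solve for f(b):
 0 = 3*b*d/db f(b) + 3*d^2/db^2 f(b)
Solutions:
 f(b) = C1 + C2*erf(sqrt(2)*b/2)


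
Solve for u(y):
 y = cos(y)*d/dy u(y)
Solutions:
 u(y) = C1 + Integral(y/cos(y), y)


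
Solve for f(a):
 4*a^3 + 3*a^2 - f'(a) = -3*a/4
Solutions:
 f(a) = C1 + a^4 + a^3 + 3*a^2/8


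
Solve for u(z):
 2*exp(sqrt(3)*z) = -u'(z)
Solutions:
 u(z) = C1 - 2*sqrt(3)*exp(sqrt(3)*z)/3


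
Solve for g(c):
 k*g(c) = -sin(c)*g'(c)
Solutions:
 g(c) = C1*exp(k*(-log(cos(c) - 1) + log(cos(c) + 1))/2)


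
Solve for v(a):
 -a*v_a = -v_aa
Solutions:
 v(a) = C1 + C2*erfi(sqrt(2)*a/2)


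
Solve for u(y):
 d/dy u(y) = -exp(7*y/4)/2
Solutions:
 u(y) = C1 - 2*exp(7*y/4)/7


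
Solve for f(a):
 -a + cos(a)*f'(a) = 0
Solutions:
 f(a) = C1 + Integral(a/cos(a), a)


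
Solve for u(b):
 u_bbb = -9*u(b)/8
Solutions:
 u(b) = C3*exp(-3^(2/3)*b/2) + (C1*sin(3*3^(1/6)*b/4) + C2*cos(3*3^(1/6)*b/4))*exp(3^(2/3)*b/4)


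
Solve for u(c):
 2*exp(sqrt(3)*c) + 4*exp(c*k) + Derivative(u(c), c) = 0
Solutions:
 u(c) = C1 - 2*sqrt(3)*exp(sqrt(3)*c)/3 - 4*exp(c*k)/k


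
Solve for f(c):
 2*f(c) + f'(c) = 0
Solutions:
 f(c) = C1*exp(-2*c)


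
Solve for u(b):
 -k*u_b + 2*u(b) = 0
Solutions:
 u(b) = C1*exp(2*b/k)


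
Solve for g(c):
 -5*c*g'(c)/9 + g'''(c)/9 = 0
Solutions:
 g(c) = C1 + Integral(C2*airyai(5^(1/3)*c) + C3*airybi(5^(1/3)*c), c)


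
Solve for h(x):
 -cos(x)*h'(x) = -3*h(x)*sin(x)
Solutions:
 h(x) = C1/cos(x)^3


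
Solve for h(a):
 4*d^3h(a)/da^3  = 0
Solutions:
 h(a) = C1 + C2*a + C3*a^2


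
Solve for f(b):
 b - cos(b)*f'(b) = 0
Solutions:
 f(b) = C1 + Integral(b/cos(b), b)


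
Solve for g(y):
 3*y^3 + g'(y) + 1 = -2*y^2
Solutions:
 g(y) = C1 - 3*y^4/4 - 2*y^3/3 - y


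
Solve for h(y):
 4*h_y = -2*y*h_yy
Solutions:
 h(y) = C1 + C2/y


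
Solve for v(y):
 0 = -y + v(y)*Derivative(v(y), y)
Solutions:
 v(y) = -sqrt(C1 + y^2)
 v(y) = sqrt(C1 + y^2)


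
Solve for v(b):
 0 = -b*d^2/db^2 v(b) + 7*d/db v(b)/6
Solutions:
 v(b) = C1 + C2*b^(13/6)


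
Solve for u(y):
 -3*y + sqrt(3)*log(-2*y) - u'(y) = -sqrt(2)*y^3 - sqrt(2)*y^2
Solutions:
 u(y) = C1 + sqrt(2)*y^4/4 + sqrt(2)*y^3/3 - 3*y^2/2 + sqrt(3)*y*log(-y) + sqrt(3)*y*(-1 + log(2))


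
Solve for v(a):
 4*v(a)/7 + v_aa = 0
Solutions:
 v(a) = C1*sin(2*sqrt(7)*a/7) + C2*cos(2*sqrt(7)*a/7)


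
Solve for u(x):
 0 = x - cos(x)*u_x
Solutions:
 u(x) = C1 + Integral(x/cos(x), x)


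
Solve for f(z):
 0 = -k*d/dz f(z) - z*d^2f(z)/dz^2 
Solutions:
 f(z) = C1 + z^(1 - re(k))*(C2*sin(log(z)*Abs(im(k))) + C3*cos(log(z)*im(k)))


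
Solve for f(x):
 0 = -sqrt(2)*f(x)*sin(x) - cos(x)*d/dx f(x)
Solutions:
 f(x) = C1*cos(x)^(sqrt(2))


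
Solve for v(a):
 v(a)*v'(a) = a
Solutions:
 v(a) = -sqrt(C1 + a^2)
 v(a) = sqrt(C1 + a^2)


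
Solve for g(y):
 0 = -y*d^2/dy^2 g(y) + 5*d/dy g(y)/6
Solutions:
 g(y) = C1 + C2*y^(11/6)


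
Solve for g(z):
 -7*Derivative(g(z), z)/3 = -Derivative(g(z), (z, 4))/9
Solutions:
 g(z) = C1 + C4*exp(21^(1/3)*z) + (C2*sin(3^(5/6)*7^(1/3)*z/2) + C3*cos(3^(5/6)*7^(1/3)*z/2))*exp(-21^(1/3)*z/2)


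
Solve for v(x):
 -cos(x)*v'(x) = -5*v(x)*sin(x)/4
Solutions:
 v(x) = C1/cos(x)^(5/4)


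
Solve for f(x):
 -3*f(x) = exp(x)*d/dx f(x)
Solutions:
 f(x) = C1*exp(3*exp(-x))


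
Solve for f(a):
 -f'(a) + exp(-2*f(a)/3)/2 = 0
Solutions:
 f(a) = 3*log(-sqrt(C1 + a)) - 3*log(3)/2
 f(a) = 3*log(C1 + a/3)/2


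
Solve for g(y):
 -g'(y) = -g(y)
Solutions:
 g(y) = C1*exp(y)


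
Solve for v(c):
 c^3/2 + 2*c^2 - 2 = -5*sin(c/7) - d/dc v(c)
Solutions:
 v(c) = C1 - c^4/8 - 2*c^3/3 + 2*c + 35*cos(c/7)


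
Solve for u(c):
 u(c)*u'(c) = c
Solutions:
 u(c) = -sqrt(C1 + c^2)
 u(c) = sqrt(C1 + c^2)


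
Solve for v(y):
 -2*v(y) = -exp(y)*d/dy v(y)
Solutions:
 v(y) = C1*exp(-2*exp(-y))


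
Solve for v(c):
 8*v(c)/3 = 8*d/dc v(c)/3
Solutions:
 v(c) = C1*exp(c)


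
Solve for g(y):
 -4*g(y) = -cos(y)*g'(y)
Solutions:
 g(y) = C1*(sin(y)^2 + 2*sin(y) + 1)/(sin(y)^2 - 2*sin(y) + 1)


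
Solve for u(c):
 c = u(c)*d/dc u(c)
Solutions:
 u(c) = -sqrt(C1 + c^2)
 u(c) = sqrt(C1 + c^2)


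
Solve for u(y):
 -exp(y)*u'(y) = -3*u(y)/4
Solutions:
 u(y) = C1*exp(-3*exp(-y)/4)


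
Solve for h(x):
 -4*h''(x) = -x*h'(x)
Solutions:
 h(x) = C1 + C2*erfi(sqrt(2)*x/4)


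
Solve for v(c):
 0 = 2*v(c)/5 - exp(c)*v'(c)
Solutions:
 v(c) = C1*exp(-2*exp(-c)/5)


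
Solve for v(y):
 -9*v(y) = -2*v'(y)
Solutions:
 v(y) = C1*exp(9*y/2)


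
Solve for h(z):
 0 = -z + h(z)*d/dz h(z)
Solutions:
 h(z) = -sqrt(C1 + z^2)
 h(z) = sqrt(C1 + z^2)


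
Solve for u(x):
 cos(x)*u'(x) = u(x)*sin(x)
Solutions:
 u(x) = C1/cos(x)


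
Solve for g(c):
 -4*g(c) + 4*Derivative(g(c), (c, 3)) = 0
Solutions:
 g(c) = C3*exp(c) + (C1*sin(sqrt(3)*c/2) + C2*cos(sqrt(3)*c/2))*exp(-c/2)


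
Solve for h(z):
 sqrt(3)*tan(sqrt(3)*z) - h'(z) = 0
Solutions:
 h(z) = C1 - log(cos(sqrt(3)*z))


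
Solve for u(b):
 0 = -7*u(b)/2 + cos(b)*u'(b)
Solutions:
 u(b) = C1*(sin(b) + 1)^(7/4)/(sin(b) - 1)^(7/4)


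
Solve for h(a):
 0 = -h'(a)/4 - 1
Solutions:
 h(a) = C1 - 4*a


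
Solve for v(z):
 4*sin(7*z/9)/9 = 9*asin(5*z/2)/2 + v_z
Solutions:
 v(z) = C1 - 9*z*asin(5*z/2)/2 - 9*sqrt(4 - 25*z^2)/10 - 4*cos(7*z/9)/7


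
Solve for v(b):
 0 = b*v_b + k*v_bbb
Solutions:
 v(b) = C1 + Integral(C2*airyai(b*(-1/k)^(1/3)) + C3*airybi(b*(-1/k)^(1/3)), b)


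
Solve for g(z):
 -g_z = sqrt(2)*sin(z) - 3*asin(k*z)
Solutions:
 g(z) = C1 + 3*Piecewise((z*asin(k*z) + sqrt(-k^2*z^2 + 1)/k, Ne(k, 0)), (0, True)) + sqrt(2)*cos(z)


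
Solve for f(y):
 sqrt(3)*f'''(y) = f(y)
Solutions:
 f(y) = C3*exp(3^(5/6)*y/3) + (C1*sin(3^(1/3)*y/2) + C2*cos(3^(1/3)*y/2))*exp(-3^(5/6)*y/6)


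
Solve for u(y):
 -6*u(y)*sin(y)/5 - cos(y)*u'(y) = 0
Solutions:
 u(y) = C1*cos(y)^(6/5)


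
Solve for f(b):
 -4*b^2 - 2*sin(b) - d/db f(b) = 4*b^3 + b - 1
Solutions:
 f(b) = C1 - b^4 - 4*b^3/3 - b^2/2 + b + 2*cos(b)


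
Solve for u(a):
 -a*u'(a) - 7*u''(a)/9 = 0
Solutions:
 u(a) = C1 + C2*erf(3*sqrt(14)*a/14)


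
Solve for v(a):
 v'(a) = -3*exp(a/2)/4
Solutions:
 v(a) = C1 - 3*exp(a/2)/2


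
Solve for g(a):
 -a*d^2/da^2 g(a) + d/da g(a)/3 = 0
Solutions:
 g(a) = C1 + C2*a^(4/3)


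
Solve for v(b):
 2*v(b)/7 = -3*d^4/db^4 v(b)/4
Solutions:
 v(b) = (C1*sin(2^(1/4)*21^(3/4)*b/21) + C2*cos(2^(1/4)*21^(3/4)*b/21))*exp(-2^(1/4)*21^(3/4)*b/21) + (C3*sin(2^(1/4)*21^(3/4)*b/21) + C4*cos(2^(1/4)*21^(3/4)*b/21))*exp(2^(1/4)*21^(3/4)*b/21)


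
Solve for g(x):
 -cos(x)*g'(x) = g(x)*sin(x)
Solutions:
 g(x) = C1*cos(x)


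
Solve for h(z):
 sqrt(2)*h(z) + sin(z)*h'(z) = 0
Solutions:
 h(z) = C1*(cos(z) + 1)^(sqrt(2)/2)/(cos(z) - 1)^(sqrt(2)/2)


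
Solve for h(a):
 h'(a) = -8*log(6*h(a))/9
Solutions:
 9*Integral(1/(log(_y) + log(6)), (_y, h(a)))/8 = C1 - a


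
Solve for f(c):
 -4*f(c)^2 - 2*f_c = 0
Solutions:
 f(c) = 1/(C1 + 2*c)


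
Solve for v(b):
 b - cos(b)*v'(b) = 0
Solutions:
 v(b) = C1 + Integral(b/cos(b), b)


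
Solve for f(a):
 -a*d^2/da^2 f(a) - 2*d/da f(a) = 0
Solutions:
 f(a) = C1 + C2/a


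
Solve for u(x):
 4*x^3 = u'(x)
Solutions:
 u(x) = C1 + x^4


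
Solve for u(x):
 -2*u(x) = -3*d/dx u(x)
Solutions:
 u(x) = C1*exp(2*x/3)


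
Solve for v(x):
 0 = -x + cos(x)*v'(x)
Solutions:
 v(x) = C1 + Integral(x/cos(x), x)


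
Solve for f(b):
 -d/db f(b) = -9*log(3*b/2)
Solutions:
 f(b) = C1 + 9*b*log(b) - 9*b + b*log(19683/512)


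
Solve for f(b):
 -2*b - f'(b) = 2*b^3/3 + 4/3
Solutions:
 f(b) = C1 - b^4/6 - b^2 - 4*b/3


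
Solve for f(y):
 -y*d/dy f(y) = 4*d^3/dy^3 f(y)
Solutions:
 f(y) = C1 + Integral(C2*airyai(-2^(1/3)*y/2) + C3*airybi(-2^(1/3)*y/2), y)


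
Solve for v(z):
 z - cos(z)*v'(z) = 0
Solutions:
 v(z) = C1 + Integral(z/cos(z), z)


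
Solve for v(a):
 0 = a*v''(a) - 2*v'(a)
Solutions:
 v(a) = C1 + C2*a^3


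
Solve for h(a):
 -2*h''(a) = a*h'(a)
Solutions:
 h(a) = C1 + C2*erf(a/2)


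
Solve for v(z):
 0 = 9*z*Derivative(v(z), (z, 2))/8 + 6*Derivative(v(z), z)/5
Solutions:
 v(z) = C1 + C2/z^(1/15)


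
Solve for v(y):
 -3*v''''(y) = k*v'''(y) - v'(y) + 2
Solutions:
 v(y) = C1 + C2*exp(-y*(2*2^(1/3)*k^2/(2*k^3 + sqrt(-4*k^6 + (2*k^3 - 243)^2) - 243)^(1/3) + 2*k + 2^(2/3)*(2*k^3 + sqrt(-4*k^6 + (2*k^3 - 243)^2) - 243)^(1/3))/18) + C3*exp(y*(-8*2^(1/3)*k^2/((-1 + sqrt(3)*I)*(2*k^3 + sqrt(-4*k^6 + (2*k^3 - 243)^2) - 243)^(1/3)) - 4*k + 2^(2/3)*(2*k^3 + sqrt(-4*k^6 + (2*k^3 - 243)^2) - 243)^(1/3) - 2^(2/3)*sqrt(3)*I*(2*k^3 + sqrt(-4*k^6 + (2*k^3 - 243)^2) - 243)^(1/3))/36) + C4*exp(y*(8*2^(1/3)*k^2/((1 + sqrt(3)*I)*(2*k^3 + sqrt(-4*k^6 + (2*k^3 - 243)^2) - 243)^(1/3)) - 4*k + 2^(2/3)*(2*k^3 + sqrt(-4*k^6 + (2*k^3 - 243)^2) - 243)^(1/3) + 2^(2/3)*sqrt(3)*I*(2*k^3 + sqrt(-4*k^6 + (2*k^3 - 243)^2) - 243)^(1/3))/36) + 2*y


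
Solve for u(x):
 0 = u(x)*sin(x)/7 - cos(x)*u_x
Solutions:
 u(x) = C1/cos(x)^(1/7)


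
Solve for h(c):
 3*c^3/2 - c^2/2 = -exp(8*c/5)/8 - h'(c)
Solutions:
 h(c) = C1 - 3*c^4/8 + c^3/6 - 5*exp(8*c/5)/64


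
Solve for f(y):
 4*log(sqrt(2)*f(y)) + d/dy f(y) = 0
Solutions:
 Integral(1/(2*log(_y) + log(2)), (_y, f(y)))/2 = C1 - y


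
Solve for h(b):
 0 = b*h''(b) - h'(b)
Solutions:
 h(b) = C1 + C2*b^2


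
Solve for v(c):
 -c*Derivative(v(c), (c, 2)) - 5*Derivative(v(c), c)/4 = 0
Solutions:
 v(c) = C1 + C2/c^(1/4)


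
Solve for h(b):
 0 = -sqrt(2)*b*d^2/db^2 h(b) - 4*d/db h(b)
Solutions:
 h(b) = C1 + C2*b^(1 - 2*sqrt(2))


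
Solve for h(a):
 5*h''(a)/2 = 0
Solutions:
 h(a) = C1 + C2*a


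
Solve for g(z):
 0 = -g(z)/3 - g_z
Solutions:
 g(z) = C1*exp(-z/3)


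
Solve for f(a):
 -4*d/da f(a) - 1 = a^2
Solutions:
 f(a) = C1 - a^3/12 - a/4


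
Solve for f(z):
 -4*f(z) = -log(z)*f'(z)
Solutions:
 f(z) = C1*exp(4*li(z))


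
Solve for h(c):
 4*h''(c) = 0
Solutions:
 h(c) = C1 + C2*c


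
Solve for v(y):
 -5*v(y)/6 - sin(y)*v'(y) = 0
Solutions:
 v(y) = C1*(cos(y) + 1)^(5/12)/(cos(y) - 1)^(5/12)


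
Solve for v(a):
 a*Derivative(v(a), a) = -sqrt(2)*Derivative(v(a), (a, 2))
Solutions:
 v(a) = C1 + C2*erf(2^(1/4)*a/2)
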